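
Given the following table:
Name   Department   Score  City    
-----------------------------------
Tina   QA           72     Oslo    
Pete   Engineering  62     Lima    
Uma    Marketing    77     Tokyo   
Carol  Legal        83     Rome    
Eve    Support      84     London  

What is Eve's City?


Row 5: Eve
City = London

ANSWER: London


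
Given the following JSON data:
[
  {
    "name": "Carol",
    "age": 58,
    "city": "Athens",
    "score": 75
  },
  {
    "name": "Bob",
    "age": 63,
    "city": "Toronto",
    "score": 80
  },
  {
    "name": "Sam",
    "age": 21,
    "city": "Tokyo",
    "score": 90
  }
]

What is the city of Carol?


Looking up record where name = Carol
Record index: 0
Field 'city' = Athens

ANSWER: Athens


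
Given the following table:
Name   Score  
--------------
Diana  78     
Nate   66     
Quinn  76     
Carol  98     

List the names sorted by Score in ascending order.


Sorting by Score (ascending):
  Nate: 66
  Quinn: 76
  Diana: 78
  Carol: 98


ANSWER: Nate, Quinn, Diana, Carol


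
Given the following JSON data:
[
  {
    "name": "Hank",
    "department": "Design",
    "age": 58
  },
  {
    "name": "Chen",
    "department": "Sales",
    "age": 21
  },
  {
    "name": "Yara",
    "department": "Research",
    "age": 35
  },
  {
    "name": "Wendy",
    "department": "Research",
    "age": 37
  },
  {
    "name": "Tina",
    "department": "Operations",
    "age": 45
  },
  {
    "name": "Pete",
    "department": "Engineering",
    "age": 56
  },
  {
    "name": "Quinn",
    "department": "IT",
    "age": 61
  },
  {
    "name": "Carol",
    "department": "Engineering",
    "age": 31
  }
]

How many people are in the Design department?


Scanning records for department = Design
  Record 0: Hank
Count: 1

ANSWER: 1


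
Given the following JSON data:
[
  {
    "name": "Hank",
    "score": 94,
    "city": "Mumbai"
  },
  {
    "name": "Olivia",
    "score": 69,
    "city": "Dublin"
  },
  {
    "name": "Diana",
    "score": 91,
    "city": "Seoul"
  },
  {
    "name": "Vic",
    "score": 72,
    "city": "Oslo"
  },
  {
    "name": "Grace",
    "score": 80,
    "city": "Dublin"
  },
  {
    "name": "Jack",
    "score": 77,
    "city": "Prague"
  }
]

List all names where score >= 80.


Filtering records where score >= 80:
  Hank (score=94) -> YES
  Olivia (score=69) -> no
  Diana (score=91) -> YES
  Vic (score=72) -> no
  Grace (score=80) -> YES
  Jack (score=77) -> no


ANSWER: Hank, Diana, Grace


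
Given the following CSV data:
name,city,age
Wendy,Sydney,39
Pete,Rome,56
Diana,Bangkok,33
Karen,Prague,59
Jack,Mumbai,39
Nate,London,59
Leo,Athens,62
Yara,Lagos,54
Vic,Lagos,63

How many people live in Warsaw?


Scanning city column for 'Warsaw':
Total matches: 0

ANSWER: 0


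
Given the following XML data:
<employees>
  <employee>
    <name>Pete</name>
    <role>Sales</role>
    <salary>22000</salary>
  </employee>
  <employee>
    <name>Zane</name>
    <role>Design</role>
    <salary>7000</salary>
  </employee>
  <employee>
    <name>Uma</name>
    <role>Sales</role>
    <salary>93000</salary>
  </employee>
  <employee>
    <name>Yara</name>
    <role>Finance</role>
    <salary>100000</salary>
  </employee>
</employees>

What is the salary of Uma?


Searching for <employee> with <name>Uma</name>
Found at position 3
<salary>93000</salary>

ANSWER: 93000


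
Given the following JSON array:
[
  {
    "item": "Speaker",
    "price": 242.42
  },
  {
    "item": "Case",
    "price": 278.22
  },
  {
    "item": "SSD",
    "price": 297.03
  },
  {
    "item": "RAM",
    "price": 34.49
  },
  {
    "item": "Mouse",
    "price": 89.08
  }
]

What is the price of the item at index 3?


Array index 3 -> RAM
price = 34.49

ANSWER: 34.49


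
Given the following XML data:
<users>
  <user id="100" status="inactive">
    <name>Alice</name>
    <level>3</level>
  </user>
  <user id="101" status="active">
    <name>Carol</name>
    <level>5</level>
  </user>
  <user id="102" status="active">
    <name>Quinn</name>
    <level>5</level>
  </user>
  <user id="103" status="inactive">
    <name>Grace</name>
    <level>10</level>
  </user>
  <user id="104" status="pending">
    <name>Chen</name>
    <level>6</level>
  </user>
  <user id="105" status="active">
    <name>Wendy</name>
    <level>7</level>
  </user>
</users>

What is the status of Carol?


Finding user with name = Carol
user id="101" status="active"

ANSWER: active


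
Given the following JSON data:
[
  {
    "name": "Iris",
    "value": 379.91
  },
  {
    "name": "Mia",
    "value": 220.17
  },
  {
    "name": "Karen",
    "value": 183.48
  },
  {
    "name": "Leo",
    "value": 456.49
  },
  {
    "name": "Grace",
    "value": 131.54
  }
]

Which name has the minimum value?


Comparing values:
  Iris: 379.91
  Mia: 220.17
  Karen: 183.48
  Leo: 456.49
  Grace: 131.54
Minimum: Grace (131.54)

ANSWER: Grace


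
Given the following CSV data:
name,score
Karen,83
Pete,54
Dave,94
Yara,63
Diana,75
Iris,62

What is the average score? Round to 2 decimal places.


Scores: 83, 54, 94, 63, 75, 62
Sum = 431
Count = 6
Average = 431 / 6 = 71.83

ANSWER: 71.83


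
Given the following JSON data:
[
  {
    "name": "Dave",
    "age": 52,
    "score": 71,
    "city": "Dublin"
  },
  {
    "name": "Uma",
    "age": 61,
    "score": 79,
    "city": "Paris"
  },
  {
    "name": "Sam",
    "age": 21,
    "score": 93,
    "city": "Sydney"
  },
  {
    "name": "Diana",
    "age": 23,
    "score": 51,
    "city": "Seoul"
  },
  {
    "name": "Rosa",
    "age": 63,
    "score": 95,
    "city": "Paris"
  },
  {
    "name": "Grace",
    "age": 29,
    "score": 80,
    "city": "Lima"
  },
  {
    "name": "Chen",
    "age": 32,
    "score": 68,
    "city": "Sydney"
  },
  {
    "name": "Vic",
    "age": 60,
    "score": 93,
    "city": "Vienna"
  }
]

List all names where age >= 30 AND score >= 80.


Checking both conditions:
  Dave (age=52, score=71) -> no
  Uma (age=61, score=79) -> no
  Sam (age=21, score=93) -> no
  Diana (age=23, score=51) -> no
  Rosa (age=63, score=95) -> YES
  Grace (age=29, score=80) -> no
  Chen (age=32, score=68) -> no
  Vic (age=60, score=93) -> YES


ANSWER: Rosa, Vic


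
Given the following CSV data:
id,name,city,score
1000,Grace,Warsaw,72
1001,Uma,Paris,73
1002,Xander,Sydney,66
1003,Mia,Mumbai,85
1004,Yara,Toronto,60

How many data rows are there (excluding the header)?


Counting rows (excluding header):
Header: id,name,city,score
Data rows: 5

ANSWER: 5


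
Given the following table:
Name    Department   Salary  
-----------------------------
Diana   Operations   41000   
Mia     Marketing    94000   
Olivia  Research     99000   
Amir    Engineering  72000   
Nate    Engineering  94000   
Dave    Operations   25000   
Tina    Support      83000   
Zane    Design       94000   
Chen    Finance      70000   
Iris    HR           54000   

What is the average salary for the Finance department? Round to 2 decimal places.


Finance department members:
  Chen: 70000
Sum = 70000
Count = 1
Average = 70000 / 1 = 70000.00

ANSWER: 70000.00


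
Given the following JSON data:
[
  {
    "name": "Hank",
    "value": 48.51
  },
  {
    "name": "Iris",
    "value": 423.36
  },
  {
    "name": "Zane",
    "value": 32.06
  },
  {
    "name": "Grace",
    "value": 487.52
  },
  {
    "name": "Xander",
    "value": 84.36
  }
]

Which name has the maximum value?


Comparing values:
  Hank: 48.51
  Iris: 423.36
  Zane: 32.06
  Grace: 487.52
  Xander: 84.36
Maximum: Grace (487.52)

ANSWER: Grace


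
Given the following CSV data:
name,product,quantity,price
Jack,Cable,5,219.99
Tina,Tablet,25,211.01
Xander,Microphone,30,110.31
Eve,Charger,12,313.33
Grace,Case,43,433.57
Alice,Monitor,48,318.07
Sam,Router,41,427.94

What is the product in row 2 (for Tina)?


Row 2: Tina
Column 'product' = Tablet

ANSWER: Tablet


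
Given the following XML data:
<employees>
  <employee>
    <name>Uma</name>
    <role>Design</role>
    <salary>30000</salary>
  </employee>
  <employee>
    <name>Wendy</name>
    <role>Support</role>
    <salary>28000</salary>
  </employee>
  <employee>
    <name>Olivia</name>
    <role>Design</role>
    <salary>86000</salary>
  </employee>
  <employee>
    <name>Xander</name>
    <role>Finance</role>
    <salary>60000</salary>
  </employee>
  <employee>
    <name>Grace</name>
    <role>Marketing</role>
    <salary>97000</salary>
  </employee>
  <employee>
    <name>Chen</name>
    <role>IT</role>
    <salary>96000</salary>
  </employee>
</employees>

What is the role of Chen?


Searching for <employee> with <name>Chen</name>
Found at position 6
<role>IT</role>

ANSWER: IT


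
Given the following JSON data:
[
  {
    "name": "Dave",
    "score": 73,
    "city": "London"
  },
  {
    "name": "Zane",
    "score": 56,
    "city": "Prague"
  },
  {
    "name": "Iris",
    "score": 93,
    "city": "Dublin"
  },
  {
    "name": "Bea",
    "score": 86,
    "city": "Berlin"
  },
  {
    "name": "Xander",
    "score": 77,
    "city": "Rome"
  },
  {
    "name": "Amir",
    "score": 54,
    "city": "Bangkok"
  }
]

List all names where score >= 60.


Filtering records where score >= 60:
  Dave (score=73) -> YES
  Zane (score=56) -> no
  Iris (score=93) -> YES
  Bea (score=86) -> YES
  Xander (score=77) -> YES
  Amir (score=54) -> no


ANSWER: Dave, Iris, Bea, Xander


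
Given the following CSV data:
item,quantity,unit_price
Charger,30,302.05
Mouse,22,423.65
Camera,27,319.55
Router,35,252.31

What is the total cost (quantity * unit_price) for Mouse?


Row: Mouse
quantity = 22
unit_price = 423.65
total = 22 * 423.65 = 9320.3

ANSWER: 9320.3


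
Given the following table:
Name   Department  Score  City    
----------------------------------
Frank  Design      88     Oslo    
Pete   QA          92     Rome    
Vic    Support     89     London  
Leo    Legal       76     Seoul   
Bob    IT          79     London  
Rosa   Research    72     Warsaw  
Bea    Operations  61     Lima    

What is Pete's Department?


Row 2: Pete
Department = QA

ANSWER: QA


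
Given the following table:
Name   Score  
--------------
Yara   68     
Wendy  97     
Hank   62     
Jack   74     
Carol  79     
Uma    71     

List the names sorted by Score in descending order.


Sorting by Score (descending):
  Wendy: 97
  Carol: 79
  Jack: 74
  Uma: 71
  Yara: 68
  Hank: 62


ANSWER: Wendy, Carol, Jack, Uma, Yara, Hank


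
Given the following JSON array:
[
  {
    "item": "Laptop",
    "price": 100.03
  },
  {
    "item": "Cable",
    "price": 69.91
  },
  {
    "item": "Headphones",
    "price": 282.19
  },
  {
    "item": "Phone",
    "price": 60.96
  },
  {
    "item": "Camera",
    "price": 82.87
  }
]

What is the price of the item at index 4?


Array index 4 -> Camera
price = 82.87

ANSWER: 82.87


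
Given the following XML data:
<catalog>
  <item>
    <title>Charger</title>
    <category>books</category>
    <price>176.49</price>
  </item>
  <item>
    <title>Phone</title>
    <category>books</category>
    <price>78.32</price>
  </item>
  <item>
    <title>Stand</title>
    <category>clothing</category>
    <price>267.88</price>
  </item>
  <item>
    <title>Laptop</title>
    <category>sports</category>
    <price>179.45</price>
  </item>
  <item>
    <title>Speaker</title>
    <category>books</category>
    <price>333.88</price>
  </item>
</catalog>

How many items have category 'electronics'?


Scanning <item> elements for <category>electronics</category>:
Count: 0

ANSWER: 0


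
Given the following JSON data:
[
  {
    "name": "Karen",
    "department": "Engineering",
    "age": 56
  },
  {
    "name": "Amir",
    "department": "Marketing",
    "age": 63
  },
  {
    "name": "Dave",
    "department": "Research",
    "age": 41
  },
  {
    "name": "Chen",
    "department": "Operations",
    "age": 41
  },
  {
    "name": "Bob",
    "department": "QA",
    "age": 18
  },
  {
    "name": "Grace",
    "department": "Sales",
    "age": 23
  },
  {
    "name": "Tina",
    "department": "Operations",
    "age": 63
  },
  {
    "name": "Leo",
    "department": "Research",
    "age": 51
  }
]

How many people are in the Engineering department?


Scanning records for department = Engineering
  Record 0: Karen
Count: 1

ANSWER: 1


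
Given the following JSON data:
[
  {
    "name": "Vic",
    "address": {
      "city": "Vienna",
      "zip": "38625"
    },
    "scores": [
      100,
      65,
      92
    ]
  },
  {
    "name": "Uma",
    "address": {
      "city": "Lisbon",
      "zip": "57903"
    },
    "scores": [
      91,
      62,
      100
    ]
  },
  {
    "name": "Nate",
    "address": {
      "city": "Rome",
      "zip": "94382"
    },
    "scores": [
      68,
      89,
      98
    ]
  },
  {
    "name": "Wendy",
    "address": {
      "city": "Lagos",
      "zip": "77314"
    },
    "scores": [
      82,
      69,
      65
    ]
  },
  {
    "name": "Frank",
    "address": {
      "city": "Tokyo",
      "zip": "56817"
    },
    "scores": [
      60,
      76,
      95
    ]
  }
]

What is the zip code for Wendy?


Path: records[3].address.zip
Value: 77314

ANSWER: 77314


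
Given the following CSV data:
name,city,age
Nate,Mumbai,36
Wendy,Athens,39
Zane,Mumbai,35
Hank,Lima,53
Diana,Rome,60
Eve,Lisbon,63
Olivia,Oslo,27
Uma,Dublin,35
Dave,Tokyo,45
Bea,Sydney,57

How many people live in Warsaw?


Scanning city column for 'Warsaw':
Total matches: 0

ANSWER: 0


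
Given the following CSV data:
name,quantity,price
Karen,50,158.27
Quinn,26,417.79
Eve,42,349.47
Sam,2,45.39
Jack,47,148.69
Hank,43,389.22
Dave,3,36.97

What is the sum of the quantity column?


Values in 'quantity' column:
  Row 1: 50
  Row 2: 26
  Row 3: 42
  Row 4: 2
  Row 5: 47
  Row 6: 43
  Row 7: 3
Sum = 50 + 26 + 42 + 2 + 47 + 43 + 3 = 213

ANSWER: 213


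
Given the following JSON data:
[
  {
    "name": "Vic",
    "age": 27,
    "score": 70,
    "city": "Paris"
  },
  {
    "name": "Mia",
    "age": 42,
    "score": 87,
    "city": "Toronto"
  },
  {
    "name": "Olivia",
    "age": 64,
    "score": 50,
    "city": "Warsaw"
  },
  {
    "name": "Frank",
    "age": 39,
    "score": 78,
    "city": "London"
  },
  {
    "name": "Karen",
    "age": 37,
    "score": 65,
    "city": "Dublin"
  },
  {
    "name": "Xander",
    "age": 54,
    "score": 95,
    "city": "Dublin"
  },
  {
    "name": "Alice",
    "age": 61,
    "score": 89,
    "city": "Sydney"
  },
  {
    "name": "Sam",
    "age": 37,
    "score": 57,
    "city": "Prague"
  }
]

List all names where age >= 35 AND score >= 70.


Checking both conditions:
  Vic (age=27, score=70) -> no
  Mia (age=42, score=87) -> YES
  Olivia (age=64, score=50) -> no
  Frank (age=39, score=78) -> YES
  Karen (age=37, score=65) -> no
  Xander (age=54, score=95) -> YES
  Alice (age=61, score=89) -> YES
  Sam (age=37, score=57) -> no


ANSWER: Mia, Frank, Xander, Alice


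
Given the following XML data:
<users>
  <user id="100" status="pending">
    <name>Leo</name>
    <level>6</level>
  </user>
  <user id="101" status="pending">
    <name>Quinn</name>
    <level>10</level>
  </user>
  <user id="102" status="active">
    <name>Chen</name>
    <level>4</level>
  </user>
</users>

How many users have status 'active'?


Counting users with status='active':
  Chen (id=102) -> MATCH
Count: 1

ANSWER: 1


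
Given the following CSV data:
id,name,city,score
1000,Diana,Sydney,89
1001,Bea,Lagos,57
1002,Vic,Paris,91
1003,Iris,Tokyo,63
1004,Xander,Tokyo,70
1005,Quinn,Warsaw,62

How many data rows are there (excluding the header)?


Counting rows (excluding header):
Header: id,name,city,score
Data rows: 6

ANSWER: 6


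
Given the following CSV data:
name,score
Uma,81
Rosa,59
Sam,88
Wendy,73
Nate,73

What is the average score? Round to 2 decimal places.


Scores: 81, 59, 88, 73, 73
Sum = 374
Count = 5
Average = 374 / 5 = 74.80

ANSWER: 74.80


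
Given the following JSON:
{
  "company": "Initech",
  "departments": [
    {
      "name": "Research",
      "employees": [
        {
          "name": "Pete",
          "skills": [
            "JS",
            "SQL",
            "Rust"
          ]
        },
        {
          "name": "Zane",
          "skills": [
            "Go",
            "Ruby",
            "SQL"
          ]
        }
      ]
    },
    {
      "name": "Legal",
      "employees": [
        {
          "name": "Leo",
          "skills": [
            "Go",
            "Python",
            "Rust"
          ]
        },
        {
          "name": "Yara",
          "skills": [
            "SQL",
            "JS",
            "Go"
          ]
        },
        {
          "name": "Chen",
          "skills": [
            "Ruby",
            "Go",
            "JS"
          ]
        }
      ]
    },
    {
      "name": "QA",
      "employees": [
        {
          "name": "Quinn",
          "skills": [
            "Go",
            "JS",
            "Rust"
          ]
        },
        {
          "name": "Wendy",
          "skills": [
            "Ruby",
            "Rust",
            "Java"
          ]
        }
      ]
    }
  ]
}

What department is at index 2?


Path: departments[2].name
Value: QA

ANSWER: QA


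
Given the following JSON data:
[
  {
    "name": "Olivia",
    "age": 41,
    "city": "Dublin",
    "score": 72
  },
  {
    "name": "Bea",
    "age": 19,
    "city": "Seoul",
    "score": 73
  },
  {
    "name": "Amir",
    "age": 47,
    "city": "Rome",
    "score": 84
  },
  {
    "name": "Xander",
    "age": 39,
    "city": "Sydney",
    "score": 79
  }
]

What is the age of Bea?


Looking up record where name = Bea
Record index: 1
Field 'age' = 19

ANSWER: 19


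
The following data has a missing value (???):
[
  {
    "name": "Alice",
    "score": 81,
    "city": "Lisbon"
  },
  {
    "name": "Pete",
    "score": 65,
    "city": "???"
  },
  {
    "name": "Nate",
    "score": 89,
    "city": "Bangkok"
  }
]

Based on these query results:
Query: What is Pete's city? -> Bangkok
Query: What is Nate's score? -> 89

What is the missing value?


The missing value is Pete's city
From query: Pete's city = Bangkok

ANSWER: Bangkok


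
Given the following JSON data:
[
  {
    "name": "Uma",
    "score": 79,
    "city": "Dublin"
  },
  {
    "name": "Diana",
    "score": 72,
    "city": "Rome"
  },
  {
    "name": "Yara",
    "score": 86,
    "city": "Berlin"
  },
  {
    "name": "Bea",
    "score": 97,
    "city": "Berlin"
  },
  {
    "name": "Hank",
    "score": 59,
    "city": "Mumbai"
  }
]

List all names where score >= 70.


Filtering records where score >= 70:
  Uma (score=79) -> YES
  Diana (score=72) -> YES
  Yara (score=86) -> YES
  Bea (score=97) -> YES
  Hank (score=59) -> no


ANSWER: Uma, Diana, Yara, Bea


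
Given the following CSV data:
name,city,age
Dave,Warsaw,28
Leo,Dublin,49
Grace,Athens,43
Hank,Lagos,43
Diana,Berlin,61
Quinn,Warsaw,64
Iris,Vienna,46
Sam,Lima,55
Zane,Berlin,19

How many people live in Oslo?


Scanning city column for 'Oslo':
Total matches: 0

ANSWER: 0


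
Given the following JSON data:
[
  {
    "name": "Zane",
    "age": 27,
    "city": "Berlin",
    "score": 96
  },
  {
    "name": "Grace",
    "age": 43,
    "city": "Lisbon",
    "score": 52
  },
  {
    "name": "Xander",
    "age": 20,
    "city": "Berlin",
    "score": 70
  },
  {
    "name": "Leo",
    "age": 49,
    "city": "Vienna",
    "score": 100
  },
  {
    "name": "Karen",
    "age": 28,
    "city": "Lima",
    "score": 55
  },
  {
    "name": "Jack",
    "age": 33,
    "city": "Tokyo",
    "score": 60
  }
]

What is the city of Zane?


Looking up record where name = Zane
Record index: 0
Field 'city' = Berlin

ANSWER: Berlin


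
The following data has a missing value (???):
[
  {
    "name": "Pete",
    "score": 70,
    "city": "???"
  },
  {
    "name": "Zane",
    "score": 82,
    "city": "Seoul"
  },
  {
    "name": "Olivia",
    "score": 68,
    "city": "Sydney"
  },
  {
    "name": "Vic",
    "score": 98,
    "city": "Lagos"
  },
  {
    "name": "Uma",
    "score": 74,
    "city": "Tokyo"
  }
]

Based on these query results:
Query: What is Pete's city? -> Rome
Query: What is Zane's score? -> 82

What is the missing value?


The missing value is Pete's city
From query: Pete's city = Rome

ANSWER: Rome


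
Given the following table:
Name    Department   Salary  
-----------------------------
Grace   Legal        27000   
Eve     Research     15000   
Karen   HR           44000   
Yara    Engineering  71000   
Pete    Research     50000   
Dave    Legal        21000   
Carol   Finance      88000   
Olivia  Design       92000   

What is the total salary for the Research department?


Research department members:
  Eve: 15000
  Pete: 50000
Total = 15000 + 50000 = 65000

ANSWER: 65000


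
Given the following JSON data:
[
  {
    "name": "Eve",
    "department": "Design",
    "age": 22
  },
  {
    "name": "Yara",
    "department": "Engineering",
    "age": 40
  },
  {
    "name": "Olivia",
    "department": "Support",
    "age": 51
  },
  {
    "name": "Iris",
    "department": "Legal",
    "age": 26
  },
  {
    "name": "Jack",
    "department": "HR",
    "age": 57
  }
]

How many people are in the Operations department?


Scanning records for department = Operations
  No matches found
Count: 0

ANSWER: 0


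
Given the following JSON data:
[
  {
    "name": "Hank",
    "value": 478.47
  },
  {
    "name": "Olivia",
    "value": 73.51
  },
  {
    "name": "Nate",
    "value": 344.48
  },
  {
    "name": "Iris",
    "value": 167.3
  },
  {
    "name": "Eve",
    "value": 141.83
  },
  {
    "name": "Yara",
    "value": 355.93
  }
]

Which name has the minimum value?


Comparing values:
  Hank: 478.47
  Olivia: 73.51
  Nate: 344.48
  Iris: 167.3
  Eve: 141.83
  Yara: 355.93
Minimum: Olivia (73.51)

ANSWER: Olivia


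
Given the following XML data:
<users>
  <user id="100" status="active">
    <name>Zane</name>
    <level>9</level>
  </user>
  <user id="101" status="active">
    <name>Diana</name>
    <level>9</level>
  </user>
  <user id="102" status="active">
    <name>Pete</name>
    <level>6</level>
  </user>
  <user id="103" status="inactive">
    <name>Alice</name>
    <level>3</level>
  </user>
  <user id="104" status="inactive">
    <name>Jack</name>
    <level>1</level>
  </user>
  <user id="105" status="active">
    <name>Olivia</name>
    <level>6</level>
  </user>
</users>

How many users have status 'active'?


Counting users with status='active':
  Zane (id=100) -> MATCH
  Diana (id=101) -> MATCH
  Pete (id=102) -> MATCH
  Olivia (id=105) -> MATCH
Count: 4

ANSWER: 4


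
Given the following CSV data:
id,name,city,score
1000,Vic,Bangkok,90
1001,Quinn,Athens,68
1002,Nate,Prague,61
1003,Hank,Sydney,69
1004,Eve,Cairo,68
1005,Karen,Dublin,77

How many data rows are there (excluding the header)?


Counting rows (excluding header):
Header: id,name,city,score
Data rows: 6

ANSWER: 6


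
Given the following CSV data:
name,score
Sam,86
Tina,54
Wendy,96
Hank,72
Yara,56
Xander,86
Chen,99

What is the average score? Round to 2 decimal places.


Scores: 86, 54, 96, 72, 56, 86, 99
Sum = 549
Count = 7
Average = 549 / 7 = 78.43

ANSWER: 78.43


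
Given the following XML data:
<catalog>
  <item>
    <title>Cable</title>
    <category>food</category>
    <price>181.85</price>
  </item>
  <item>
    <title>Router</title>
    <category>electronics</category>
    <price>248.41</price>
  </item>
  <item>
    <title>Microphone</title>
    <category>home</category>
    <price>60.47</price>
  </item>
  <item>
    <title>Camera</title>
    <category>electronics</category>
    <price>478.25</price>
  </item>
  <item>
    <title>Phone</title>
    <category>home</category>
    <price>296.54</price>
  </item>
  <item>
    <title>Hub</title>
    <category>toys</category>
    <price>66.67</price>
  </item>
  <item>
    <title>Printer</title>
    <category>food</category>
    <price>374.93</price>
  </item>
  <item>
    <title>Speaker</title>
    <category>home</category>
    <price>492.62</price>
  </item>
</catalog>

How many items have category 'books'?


Scanning <item> elements for <category>books</category>:
Count: 0

ANSWER: 0


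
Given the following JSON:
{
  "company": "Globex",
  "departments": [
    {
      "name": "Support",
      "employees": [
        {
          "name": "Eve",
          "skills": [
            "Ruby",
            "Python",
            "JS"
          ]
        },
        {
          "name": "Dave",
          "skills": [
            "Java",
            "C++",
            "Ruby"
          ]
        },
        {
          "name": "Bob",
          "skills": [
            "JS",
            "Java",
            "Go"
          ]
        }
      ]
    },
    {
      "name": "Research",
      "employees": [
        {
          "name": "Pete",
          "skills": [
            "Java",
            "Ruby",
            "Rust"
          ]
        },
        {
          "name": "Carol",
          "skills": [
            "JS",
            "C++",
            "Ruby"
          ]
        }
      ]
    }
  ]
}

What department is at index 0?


Path: departments[0].name
Value: Support

ANSWER: Support


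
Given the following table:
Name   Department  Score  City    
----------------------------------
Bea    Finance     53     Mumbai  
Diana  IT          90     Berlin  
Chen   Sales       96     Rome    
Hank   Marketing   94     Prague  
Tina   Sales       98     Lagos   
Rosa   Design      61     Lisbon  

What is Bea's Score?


Row 1: Bea
Score = 53

ANSWER: 53


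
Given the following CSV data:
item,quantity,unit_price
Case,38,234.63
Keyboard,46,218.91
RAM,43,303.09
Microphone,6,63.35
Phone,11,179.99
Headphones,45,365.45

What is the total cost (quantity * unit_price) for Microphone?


Row: Microphone
quantity = 6
unit_price = 63.35
total = 6 * 63.35 = 380.1

ANSWER: 380.1


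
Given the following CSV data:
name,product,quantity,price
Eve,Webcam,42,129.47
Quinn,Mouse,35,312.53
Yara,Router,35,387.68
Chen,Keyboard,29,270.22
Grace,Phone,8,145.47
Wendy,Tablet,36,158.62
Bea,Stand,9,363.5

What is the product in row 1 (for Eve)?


Row 1: Eve
Column 'product' = Webcam

ANSWER: Webcam


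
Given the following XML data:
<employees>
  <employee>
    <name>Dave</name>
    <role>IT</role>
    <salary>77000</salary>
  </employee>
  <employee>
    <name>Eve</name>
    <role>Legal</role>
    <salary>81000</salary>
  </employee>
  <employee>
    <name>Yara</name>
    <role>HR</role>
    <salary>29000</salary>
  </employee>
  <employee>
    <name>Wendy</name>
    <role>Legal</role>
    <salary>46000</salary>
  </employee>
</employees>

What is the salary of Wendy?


Searching for <employee> with <name>Wendy</name>
Found at position 4
<salary>46000</salary>

ANSWER: 46000


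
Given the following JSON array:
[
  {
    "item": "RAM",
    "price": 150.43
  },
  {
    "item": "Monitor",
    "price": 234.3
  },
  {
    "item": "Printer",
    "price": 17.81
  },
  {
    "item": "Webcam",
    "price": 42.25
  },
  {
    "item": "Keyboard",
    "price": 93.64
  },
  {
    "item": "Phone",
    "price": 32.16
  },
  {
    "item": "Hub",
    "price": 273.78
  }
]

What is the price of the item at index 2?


Array index 2 -> Printer
price = 17.81

ANSWER: 17.81


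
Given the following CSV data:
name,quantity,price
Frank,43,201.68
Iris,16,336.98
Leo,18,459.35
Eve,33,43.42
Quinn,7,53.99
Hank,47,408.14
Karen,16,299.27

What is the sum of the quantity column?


Values in 'quantity' column:
  Row 1: 43
  Row 2: 16
  Row 3: 18
  Row 4: 33
  Row 5: 7
  Row 6: 47
  Row 7: 16
Sum = 43 + 16 + 18 + 33 + 7 + 47 + 16 = 180

ANSWER: 180


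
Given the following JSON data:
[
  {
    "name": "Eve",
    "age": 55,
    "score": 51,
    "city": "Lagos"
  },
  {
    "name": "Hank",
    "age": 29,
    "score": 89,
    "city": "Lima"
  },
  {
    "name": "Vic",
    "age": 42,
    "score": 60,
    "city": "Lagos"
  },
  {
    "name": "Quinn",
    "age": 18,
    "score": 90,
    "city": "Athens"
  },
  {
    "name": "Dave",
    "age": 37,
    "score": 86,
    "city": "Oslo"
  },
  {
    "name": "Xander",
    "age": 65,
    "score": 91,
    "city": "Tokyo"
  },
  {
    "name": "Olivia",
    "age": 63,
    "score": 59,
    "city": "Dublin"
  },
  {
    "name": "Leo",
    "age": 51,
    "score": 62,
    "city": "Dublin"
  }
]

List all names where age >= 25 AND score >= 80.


Checking both conditions:
  Eve (age=55, score=51) -> no
  Hank (age=29, score=89) -> YES
  Vic (age=42, score=60) -> no
  Quinn (age=18, score=90) -> no
  Dave (age=37, score=86) -> YES
  Xander (age=65, score=91) -> YES
  Olivia (age=63, score=59) -> no
  Leo (age=51, score=62) -> no


ANSWER: Hank, Dave, Xander


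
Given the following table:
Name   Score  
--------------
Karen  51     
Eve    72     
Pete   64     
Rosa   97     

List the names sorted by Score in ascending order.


Sorting by Score (ascending):
  Karen: 51
  Pete: 64
  Eve: 72
  Rosa: 97


ANSWER: Karen, Pete, Eve, Rosa


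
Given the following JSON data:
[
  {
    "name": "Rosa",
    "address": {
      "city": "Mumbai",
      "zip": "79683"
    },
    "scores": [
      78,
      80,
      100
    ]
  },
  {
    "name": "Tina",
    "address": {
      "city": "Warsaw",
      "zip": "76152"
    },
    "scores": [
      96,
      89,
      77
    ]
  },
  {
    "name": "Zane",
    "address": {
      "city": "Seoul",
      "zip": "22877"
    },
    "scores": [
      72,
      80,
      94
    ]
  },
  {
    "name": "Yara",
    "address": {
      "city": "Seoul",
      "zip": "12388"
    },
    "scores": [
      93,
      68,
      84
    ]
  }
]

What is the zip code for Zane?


Path: records[2].address.zip
Value: 22877

ANSWER: 22877


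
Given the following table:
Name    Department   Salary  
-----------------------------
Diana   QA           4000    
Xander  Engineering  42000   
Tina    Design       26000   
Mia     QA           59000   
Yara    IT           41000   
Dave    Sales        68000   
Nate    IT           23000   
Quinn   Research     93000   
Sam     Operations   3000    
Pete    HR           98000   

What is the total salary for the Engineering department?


Engineering department members:
  Xander: 42000
Total = 42000 = 42000

ANSWER: 42000


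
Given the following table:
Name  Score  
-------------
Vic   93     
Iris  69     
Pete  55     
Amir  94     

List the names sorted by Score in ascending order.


Sorting by Score (ascending):
  Pete: 55
  Iris: 69
  Vic: 93
  Amir: 94


ANSWER: Pete, Iris, Vic, Amir


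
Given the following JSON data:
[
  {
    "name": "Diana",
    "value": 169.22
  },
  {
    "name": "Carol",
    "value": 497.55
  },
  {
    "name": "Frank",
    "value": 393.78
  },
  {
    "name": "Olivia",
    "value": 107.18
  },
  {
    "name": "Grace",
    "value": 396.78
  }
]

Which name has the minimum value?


Comparing values:
  Diana: 169.22
  Carol: 497.55
  Frank: 393.78
  Olivia: 107.18
  Grace: 396.78
Minimum: Olivia (107.18)

ANSWER: Olivia


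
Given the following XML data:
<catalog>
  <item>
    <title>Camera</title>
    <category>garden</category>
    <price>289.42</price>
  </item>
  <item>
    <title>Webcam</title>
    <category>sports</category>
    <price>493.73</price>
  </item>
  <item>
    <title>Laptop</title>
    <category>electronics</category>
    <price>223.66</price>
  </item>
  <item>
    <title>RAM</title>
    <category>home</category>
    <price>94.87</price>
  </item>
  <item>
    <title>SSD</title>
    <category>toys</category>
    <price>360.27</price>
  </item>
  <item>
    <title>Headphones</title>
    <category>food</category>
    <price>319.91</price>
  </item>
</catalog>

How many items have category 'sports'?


Scanning <item> elements for <category>sports</category>:
  Item 2: Webcam -> MATCH
Count: 1

ANSWER: 1


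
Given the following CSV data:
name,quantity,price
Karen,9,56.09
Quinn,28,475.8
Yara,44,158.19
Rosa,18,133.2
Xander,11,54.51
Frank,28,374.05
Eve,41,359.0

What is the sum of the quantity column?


Values in 'quantity' column:
  Row 1: 9
  Row 2: 28
  Row 3: 44
  Row 4: 18
  Row 5: 11
  Row 6: 28
  Row 7: 41
Sum = 9 + 28 + 44 + 18 + 11 + 28 + 41 = 179

ANSWER: 179


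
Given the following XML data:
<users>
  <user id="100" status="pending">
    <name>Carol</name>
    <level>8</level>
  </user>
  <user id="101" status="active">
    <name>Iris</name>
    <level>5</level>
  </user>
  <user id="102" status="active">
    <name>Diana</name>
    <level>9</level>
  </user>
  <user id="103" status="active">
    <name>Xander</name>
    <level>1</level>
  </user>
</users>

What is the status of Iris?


Finding user with name = Iris
user id="101" status="active"

ANSWER: active


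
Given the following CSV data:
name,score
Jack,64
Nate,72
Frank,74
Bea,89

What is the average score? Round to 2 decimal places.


Scores: 64, 72, 74, 89
Sum = 299
Count = 4
Average = 299 / 4 = 74.75

ANSWER: 74.75


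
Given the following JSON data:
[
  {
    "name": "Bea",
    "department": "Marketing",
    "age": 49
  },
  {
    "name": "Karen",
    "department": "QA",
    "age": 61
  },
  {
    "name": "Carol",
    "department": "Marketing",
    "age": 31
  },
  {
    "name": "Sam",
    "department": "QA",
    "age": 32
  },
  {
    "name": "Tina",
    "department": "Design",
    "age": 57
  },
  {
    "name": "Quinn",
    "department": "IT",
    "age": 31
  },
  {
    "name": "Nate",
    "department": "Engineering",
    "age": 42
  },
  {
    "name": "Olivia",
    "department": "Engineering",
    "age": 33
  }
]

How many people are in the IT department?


Scanning records for department = IT
  Record 5: Quinn
Count: 1

ANSWER: 1


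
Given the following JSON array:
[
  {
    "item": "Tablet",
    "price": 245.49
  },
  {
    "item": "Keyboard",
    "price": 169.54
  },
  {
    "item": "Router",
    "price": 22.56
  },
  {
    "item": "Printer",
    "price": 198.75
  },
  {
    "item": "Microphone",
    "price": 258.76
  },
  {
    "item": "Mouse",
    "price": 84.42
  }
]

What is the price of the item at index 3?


Array index 3 -> Printer
price = 198.75

ANSWER: 198.75


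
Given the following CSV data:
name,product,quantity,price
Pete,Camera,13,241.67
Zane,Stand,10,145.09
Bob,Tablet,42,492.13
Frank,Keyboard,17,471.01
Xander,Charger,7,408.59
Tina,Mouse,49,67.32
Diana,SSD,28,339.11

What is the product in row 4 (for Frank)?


Row 4: Frank
Column 'product' = Keyboard

ANSWER: Keyboard


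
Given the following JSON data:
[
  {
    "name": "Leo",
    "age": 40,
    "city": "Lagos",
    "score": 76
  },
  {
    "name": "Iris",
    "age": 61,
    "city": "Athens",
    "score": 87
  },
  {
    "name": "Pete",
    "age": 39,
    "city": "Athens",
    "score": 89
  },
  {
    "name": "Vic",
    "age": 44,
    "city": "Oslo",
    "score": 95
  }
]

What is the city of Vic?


Looking up record where name = Vic
Record index: 3
Field 'city' = Oslo

ANSWER: Oslo


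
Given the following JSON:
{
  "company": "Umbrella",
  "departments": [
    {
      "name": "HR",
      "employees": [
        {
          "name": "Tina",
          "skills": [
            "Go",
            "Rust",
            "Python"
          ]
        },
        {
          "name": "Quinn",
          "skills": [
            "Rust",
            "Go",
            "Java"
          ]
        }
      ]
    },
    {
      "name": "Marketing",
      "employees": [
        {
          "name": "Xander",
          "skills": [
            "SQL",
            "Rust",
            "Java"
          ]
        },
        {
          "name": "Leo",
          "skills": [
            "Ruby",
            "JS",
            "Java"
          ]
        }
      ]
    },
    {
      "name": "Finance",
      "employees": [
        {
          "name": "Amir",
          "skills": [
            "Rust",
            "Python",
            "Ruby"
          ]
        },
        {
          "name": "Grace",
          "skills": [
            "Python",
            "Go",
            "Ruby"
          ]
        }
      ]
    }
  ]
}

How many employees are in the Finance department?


Path: departments[2].employees
Count: 2

ANSWER: 2


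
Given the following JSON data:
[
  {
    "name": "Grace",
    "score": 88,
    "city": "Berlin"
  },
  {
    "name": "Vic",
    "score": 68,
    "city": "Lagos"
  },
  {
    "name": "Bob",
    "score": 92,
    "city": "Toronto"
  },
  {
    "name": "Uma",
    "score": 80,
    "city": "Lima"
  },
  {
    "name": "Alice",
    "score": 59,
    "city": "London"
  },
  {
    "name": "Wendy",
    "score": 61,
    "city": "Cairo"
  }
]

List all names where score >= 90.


Filtering records where score >= 90:
  Grace (score=88) -> no
  Vic (score=68) -> no
  Bob (score=92) -> YES
  Uma (score=80) -> no
  Alice (score=59) -> no
  Wendy (score=61) -> no


ANSWER: Bob


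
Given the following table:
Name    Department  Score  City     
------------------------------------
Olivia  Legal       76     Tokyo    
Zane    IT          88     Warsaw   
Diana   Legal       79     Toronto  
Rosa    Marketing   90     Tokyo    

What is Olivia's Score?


Row 1: Olivia
Score = 76

ANSWER: 76


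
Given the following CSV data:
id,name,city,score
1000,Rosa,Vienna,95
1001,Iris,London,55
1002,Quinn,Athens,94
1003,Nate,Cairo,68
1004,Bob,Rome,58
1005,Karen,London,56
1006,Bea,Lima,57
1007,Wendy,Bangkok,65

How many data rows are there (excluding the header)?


Counting rows (excluding header):
Header: id,name,city,score
Data rows: 8

ANSWER: 8


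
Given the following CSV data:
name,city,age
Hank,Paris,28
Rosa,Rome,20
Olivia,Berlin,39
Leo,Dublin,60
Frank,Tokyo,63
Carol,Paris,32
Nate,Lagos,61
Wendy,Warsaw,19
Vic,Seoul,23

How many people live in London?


Scanning city column for 'London':
Total matches: 0

ANSWER: 0


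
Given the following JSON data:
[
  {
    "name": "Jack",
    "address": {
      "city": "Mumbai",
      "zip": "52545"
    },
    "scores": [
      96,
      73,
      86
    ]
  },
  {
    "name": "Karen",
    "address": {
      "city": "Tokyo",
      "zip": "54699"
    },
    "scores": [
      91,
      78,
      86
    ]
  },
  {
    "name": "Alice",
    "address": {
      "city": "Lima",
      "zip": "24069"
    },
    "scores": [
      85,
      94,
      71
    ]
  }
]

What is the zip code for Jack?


Path: records[0].address.zip
Value: 52545

ANSWER: 52545


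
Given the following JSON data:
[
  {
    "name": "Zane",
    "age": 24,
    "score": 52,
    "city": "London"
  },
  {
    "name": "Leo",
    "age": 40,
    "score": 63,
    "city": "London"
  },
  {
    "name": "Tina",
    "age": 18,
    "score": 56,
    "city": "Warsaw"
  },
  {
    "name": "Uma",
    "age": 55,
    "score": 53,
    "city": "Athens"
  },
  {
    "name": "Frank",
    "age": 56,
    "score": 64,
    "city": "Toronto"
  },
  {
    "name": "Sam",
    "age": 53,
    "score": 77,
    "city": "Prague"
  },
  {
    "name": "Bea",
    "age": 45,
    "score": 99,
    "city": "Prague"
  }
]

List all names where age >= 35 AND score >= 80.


Checking both conditions:
  Zane (age=24, score=52) -> no
  Leo (age=40, score=63) -> no
  Tina (age=18, score=56) -> no
  Uma (age=55, score=53) -> no
  Frank (age=56, score=64) -> no
  Sam (age=53, score=77) -> no
  Bea (age=45, score=99) -> YES


ANSWER: Bea


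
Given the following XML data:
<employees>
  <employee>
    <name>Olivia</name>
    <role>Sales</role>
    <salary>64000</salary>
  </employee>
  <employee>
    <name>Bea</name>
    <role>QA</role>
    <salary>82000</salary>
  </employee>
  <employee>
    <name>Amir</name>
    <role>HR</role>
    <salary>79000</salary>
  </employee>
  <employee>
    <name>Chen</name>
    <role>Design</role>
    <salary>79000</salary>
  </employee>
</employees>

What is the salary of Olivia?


Searching for <employee> with <name>Olivia</name>
Found at position 1
<salary>64000</salary>

ANSWER: 64000


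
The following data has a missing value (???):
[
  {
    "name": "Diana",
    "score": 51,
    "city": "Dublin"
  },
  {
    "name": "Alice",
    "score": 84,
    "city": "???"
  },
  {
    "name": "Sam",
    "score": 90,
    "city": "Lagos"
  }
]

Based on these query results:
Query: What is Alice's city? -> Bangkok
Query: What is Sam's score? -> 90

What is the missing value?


The missing value is Alice's city
From query: Alice's city = Bangkok

ANSWER: Bangkok
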